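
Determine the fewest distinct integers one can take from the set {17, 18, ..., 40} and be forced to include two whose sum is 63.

16

Two chosen integers sum to 63 exactly when both halves of some pair {x, 63−x} with 23 ≤ x ≤ 63−x ≤ 40 are chosen — 9 such pairs.
The remaining 6 elements (those with no distinct partner in range) can never complete a 63-sum, so the worst case takes all of them and one from each pair: 6 + 9 = 15.
By pigeonhole, the 16th integer has to be the second member of some pair, so 15 + 1 = 16.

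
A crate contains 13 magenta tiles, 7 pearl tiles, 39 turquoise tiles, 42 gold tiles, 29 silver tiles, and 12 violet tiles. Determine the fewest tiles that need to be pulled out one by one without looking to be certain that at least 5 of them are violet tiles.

In the worst case for collecting violet tiles, every non-violet tile comes out first.
There are 13 + 7 + 39 + 42 + 29 = 130 non-violet tiles altogether.
After those, each further tile must be violet, so 130 + 5 = 135 draws guarantee 5 violet tiles.

135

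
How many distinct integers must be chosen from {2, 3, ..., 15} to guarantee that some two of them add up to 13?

10

Two chosen integers sum to 13 exactly when both halves of some pair {x, 13−x} with 2 ≤ x ≤ 13−x ≤ 11 are chosen — 5 such pairs.
The remaining 4 elements (those with no distinct partner in range) can never complete a 13-sum, so the worst case takes all of them and one from each pair: 4 + 5 = 9.
The 10th integer has to be the second member of some pair, so 9 + 1 = 10.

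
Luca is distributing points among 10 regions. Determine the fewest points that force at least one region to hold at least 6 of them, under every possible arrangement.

51

With 50 points one could put exactly 5 in each of the 10 regions, and no region would reach 6.
Pigeonhole: one more point must land in a region that already has 5, giving it 6.
So 10 × 5 + 1 = 51 points are required.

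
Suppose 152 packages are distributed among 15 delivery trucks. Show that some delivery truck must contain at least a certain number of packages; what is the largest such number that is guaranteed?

By the pigeonhole principle, the 15 delivery trucks are the holes and the 152 packages are the pigeons.
If every delivery truck held at most 10 packages, the total would be at most 15 × 10 = 150, which is less than 152.
So some delivery truck holds at least ⌈152/15⌉ = 11 packages.

11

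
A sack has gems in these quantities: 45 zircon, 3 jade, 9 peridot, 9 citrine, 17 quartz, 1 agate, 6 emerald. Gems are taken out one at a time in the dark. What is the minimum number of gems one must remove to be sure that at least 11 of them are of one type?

By pigeonhole, the 7 types are the holes; the gems drawn are the pigeons.
To avoid 11 of any one type, the worst case takes at most 10 of each type, or every gem of a type that has fewer than 10.
That gives 10 + 3 + 9 + 9 + 10 + 1 + 6 = 48 gems with no type reaching 11.
The next gem forces some type to 11, so 48 + 1 = 49.

49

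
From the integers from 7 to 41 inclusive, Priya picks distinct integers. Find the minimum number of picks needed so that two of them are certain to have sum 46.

20

A set avoiding the sum 46 can contain at most one of each pair {x, 46−x}, plus the 3 elements whose complement lies outside the range or equal to its own complement.
The integers 23, …, 41 (19 of them) are such a set: any two sum to at least 23+24 = 47 > 46.
Pigeonhole: any 20th integer completes one of the 16 pairs, so 20 choices force a sum of 46.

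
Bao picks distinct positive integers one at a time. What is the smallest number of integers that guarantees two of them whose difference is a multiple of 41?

42

Integers whose pairwise differences are multiples of 41 are exactly those sharing a remainder mod 41. By pigeonhole, the 41 residue classes mod 41 are the pigeonholes.
With 41 integers one could put 1 in each residue class and have no class reach 2.
The 42nd integer pushes some class to 2, so 41·1 + 1 = 42.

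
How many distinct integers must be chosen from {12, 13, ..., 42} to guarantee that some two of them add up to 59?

19

A set avoiding the sum 59 can contain at most one of each pair {x, 59−x}, plus the 5 elements whose complement lies outside the range.
The integers 12, …, 29 (18 of them) are such a set: any two sum to at least 12+13 = 25 and at most 28+29 = 57 < 59.
Pigeonhole: any 19th integer completes one of the 13 pairs, so 19 choices force a sum of 59.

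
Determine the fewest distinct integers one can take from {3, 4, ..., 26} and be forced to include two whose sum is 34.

16

Two chosen integers sum to 34 exactly when both halves of some pair {x, 34−x} with 8 ≤ x ≤ 34−x ≤ 26 are chosen — 9 such pairs.
The remaining 6 elements (those with no distinct partner in range) can never complete a 34-sum, so the worst case takes all of them and one from each pair: 6 + 9 = 15.
By the pigeonhole principle, the 16th integer has to be the second member of some pair, so 15 + 1 = 16.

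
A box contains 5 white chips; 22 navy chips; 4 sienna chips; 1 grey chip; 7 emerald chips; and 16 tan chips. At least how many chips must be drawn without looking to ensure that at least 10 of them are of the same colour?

An adversary could hand out at most 9 chips per colour (4 colours run out sooner): 5 + 9 + 4 + 1 + 7 + 9 = 35 chips and still no colour has 10.
By the pigeonhole principle, one more chip lands in a colour already at 9, so 36 draws are enough and 35 are not.

36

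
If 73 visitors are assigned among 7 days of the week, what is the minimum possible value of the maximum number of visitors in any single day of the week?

11

By the pigeonhole principle, the 7 days of the week are the holes and the 73 visitors are the pigeons.
If every day of the week held at most 10 visitors, the total would be at most 7 × 10 = 70, which is less than 73.
So some day of the week holds at least ⌈73/7⌉ = 11 visitors.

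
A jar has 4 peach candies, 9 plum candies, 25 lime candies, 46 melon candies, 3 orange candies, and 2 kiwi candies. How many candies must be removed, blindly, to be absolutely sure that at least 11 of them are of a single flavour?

By the pigeonhole principle, the 6 flavours are the holes; the candies drawn are the pigeons.
To avoid 11 of any one flavour, the worst case takes at most 10 of each flavour, or every candy of a flavour that has fewer than 10.
That gives 4 + 9 + 10 + 10 + 3 + 2 = 38 candies with no flavour reaching 11.
The next candy forces some flavour to 11, so 38 + 1 = 39.

39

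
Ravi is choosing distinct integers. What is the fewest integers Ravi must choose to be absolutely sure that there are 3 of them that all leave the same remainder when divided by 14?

29

By pigeonhole, the 14 residue classes mod 14 are the pigeonholes.
With 28 integers one could put 2 in each residue class and have no class reach 3.
The 29th integer pushes some class to 3, so 14·2 + 1 = 29.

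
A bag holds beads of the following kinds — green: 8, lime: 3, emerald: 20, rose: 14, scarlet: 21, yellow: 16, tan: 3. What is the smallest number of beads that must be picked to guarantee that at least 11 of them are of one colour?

By pigeonhole, put each drawn bead into a box by colour. The largest draw with every box below 11 takes min(count, 10) from each colour; colours with fewer than 10 contribute all they have.
Σ min(cᵢ, 10) = 8 + 3 + 10 + 10 + 10 + 10 + 3 = 54.
Draw number 54 + 1 = 55 must push one box to 11.

55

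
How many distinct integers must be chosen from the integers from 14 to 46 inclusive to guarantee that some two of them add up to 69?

A set avoiding the sum 69 can contain at most one of each pair {x, 69−x}, plus the 9 elements whose complement lies outside the range.
The integers 14, …, 34 (21 of them) are such a set: any two sum to at least 14+15 = 29 and at most 33+34 = 67 < 69.
By the pigeonhole principle, any 22nd integer completes one of the 12 pairs, so 22 choices force a sum of 69.

22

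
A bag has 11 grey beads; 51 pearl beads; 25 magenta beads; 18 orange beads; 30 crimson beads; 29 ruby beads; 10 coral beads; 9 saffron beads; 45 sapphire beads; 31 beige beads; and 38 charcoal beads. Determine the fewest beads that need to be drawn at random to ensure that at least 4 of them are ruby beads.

In the worst case for collecting ruby beads, every non-ruby bead comes out first.
There are 11 + 51 + 25 + 18 + 30 + 10 + 9 + 45 + 31 + 38 = 268 non-ruby beads altogether.
After those, each further bead must be ruby, so 268 + 4 = 272 draws guarantee 4 ruby beads.

272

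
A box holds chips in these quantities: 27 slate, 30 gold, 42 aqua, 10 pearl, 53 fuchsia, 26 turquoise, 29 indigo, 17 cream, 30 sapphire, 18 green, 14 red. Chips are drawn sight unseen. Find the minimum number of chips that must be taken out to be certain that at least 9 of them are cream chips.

In the worst case for collecting cream chips, every non-cream chip comes out first.
There are 27 + 30 + 42 + 10 + 53 + 26 + 29 + 30 + 18 + 14 = 279 non-cream chips altogether.
After those, each further chip must be cream, so 279 + 9 = 288 draws guarantee 9 cream chips.

288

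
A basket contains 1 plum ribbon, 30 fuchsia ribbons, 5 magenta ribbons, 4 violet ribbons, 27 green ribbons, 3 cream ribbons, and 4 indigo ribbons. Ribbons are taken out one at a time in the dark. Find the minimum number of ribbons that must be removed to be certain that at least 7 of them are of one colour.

30

An adversary could hand out at most 6 ribbons per colour (5 colours run out sooner): 1 + 6 + 5 + 4 + 6 + 3 + 4 = 29 ribbons and still no colour has 7.
By the pigeonhole principle, one more ribbon lands in a colour already at 6, so 30 draws are enough and 29 are not.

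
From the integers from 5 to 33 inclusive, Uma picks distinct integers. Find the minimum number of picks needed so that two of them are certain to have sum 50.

Two chosen integers sum to 50 exactly when both halves of some pair {x, 50−x} with 17 ≤ x ≤ 50−x ≤ 33 are chosen — 8 such pairs.
The remaining 13 elements (those with no distinct partner in range) can never complete a 50-sum, so the worst case takes all of them and one from each pair: 13 + 8 = 21.
By the pigeonhole principle, the 22nd integer has to be the second member of some pair, so 21 + 1 = 22.

22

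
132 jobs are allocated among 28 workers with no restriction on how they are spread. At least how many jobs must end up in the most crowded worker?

5

By the pigeonhole principle, the 28 workers are the holes and the 132 jobs are the pigeons.
If every worker held at most 4 jobs, the total would be at most 28 × 4 = 112, which is less than 132.
So some worker holds at least ⌈132/28⌉ = 5 jobs.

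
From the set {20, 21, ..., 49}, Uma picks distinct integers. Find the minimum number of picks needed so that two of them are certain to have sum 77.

20

A set avoiding the sum 77 can contain at most one of each pair {x, 77−x}, plus the 8 elements whose complement lies outside the range.
The integers 20, …, 38 (19 of them) are such a set: any two sum to at least 20+21 = 41 and at most 37+38 = 75 < 77.
Pigeonhole: any 20th integer completes one of the 11 pairs, so 20 choices force a sum of 77.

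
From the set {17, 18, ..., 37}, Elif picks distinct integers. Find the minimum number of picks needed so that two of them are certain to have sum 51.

Group the elements by complementary pair {x, 51−x}: {17,34}, {18,33}, {19,32}, …, giving 9 two-element pairs and 3 integers whose partner 51−x falls outside [17,37].
Treating each of those 12 groups as a pigeonhole, one can pick one integer per group — 12 integers — with no two summing to 51.
The 13th integer lands in an occupied pair, forcing a sum of 51.

13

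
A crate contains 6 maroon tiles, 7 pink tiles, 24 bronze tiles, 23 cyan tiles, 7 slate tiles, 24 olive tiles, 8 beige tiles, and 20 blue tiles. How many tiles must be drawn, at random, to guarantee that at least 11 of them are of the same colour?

69

An adversary could hand out at most 10 tiles per colour (4 colours run out sooner): 6 + 7 + 10 + 10 + 7 + 10 + 8 + 10 = 68 tiles and still no colour has 11.
One more tile lands in a colour already at 10, so 69 draws are enough and 68 are not.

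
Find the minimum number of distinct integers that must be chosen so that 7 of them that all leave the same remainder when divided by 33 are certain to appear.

199

The 33 residue classes mod 33 are the pigeonholes.
With 198 integers one could put 6 in each residue class and have no class reach 7.
The 199th integer pushes some class to 7, so 33·6 + 1 = 199.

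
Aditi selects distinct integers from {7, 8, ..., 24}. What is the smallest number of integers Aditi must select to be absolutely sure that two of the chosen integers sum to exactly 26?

Group the elements by complementary pair {x, 26−x}: {7,19}, {8,18}, {9,17}, …, giving 6 two-element pairs, the single value 13 (it cannot pair with itself since the integers are distinct), and 5 integers whose partner 26−x falls outside [7,24].
By the pigeonhole principle, treating each of those 12 groups as a pigeonhole, one can pick one integer per group — 12 integers — with no two summing to 26.
The 13th integer lands in an occupied pair, forcing a sum of 26.

13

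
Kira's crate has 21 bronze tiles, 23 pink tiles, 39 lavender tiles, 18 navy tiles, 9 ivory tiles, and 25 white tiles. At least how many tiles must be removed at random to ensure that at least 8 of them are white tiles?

In the worst case for collecting white tiles, every non-white tile comes out first.
There are 21 + 23 + 39 + 18 + 9 = 110 non-white tiles altogether.
After those, each further tile must be white, so 110 + 8 = 118 draws guarantee 8 white tiles.

118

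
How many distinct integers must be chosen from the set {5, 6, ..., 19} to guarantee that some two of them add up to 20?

Group the elements by complementary pair {x, 20−x}: {5,15}, {6,14}, {7,13}, …, giving 5 two-element pairs, the single value 10 (it cannot pair with itself since the integers are distinct), and 4 integers whose partner 20−x falls outside [5,19].
Treating each of those 10 groups as a pigeonhole, one can pick one integer per group — 10 integers — with no two summing to 20.
The 11th integer lands in an occupied pair, forcing a sum of 20.

11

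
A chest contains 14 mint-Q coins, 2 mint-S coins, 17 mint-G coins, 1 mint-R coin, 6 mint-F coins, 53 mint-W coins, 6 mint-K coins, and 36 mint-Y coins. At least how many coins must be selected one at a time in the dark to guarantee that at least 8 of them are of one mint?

Put each drawn coin into a box by mint. The largest draw with every box below 8 takes min(count, 7) from each mint; mints with fewer than 7 contribute all they have.
Σ min(cᵢ, 7) = 7 + 2 + 7 + 1 + 6 + 7 + 6 + 7 = 43.
Draw number 43 + 1 = 44 must push one box to 8.

44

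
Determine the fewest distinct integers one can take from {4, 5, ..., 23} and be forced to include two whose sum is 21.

A set avoiding the sum 21 can contain at most one of each pair {x, 21−x}, plus the 6 elements whose complement lies outside the range.
The integers 11, …, 23 (13 of them) are such a set: any two sum to at least 11+12 = 23 > 21.
Any 14th integer completes one of the 7 pairs, so 14 choices force a sum of 21.

14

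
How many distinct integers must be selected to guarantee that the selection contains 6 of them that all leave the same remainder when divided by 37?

The 37 residue classes mod 37 are the pigeonholes.
With 185 integers one could put 5 in each residue class and have no class reach 6.
The 186th integer pushes some class to 6, so 37·5 + 1 = 186.

186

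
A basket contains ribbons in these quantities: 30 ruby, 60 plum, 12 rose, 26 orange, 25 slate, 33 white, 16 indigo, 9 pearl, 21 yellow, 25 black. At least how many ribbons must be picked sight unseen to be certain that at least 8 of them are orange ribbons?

239

In the worst case for collecting orange ribbons, every non-orange ribbon comes out first.
There are 30 + 60 + 12 + 25 + 33 + 16 + 9 + 21 + 25 = 231 non-orange ribbons altogether.
After those, each further ribbon must be orange, so 231 + 8 = 239 draws guarantee 8 orange ribbons.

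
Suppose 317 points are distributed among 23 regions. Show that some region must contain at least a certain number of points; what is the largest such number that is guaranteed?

14

The 23 regions are the holes and the 317 points are the pigeons.
If every region held at most 13 points, the total would be at most 23 × 13 = 299, which is less than 317.
So some region holds at least ⌈317/23⌉ = 14 points.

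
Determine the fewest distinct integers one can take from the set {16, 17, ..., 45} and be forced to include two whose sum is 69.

20

A set avoiding the sum 69 can contain at most one of each pair {x, 69−x}, plus the 8 elements whose complement lies outside the range.
The integers 16, …, 34 (19 of them) are such a set: any two sum to at least 16+17 = 33 and at most 33+34 = 67 < 69.
By pigeonhole, any 20th integer completes one of the 11 pairs, so 20 choices force a sum of 69.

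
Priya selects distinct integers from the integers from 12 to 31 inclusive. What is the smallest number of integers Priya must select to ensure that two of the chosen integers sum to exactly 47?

Group the elements by complementary pair {x, 47−x}: {16,31}, {17,30}, {18,29}, …, giving 8 two-element pairs and 4 integers whose partner 47−x falls outside [12,31].
Pigeonhole: treating each of those 12 groups as a pigeonhole, one can pick one integer per group — 12 integers — with no two summing to 47.
The 13th integer lands in an occupied pair, forcing a sum of 47.

13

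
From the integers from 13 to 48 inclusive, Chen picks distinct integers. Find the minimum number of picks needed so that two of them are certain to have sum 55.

22

A set avoiding the sum 55 can contain at most one of each pair {x, 55−x}, plus the 6 elements whose complement lies outside the range.
The integers 28, …, 48 (21 of them) are such a set: any two sum to at least 28+29 = 57 > 55.
By the pigeonhole principle, any 22nd integer completes one of the 15 pairs, so 22 choices force a sum of 55.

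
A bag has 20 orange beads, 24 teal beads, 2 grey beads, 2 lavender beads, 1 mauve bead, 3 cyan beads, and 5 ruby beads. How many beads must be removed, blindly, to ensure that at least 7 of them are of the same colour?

An adversary could hand out at most 6 beads per colour (5 colours run out sooner): 6 + 6 + 2 + 2 + 1 + 3 + 5 = 25 beads and still no colour has 7.
Pigeonhole: one more bead lands in a colour already at 6, so 26 draws are enough and 25 are not.

26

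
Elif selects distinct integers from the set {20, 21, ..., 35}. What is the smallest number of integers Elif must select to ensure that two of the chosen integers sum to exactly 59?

11

Group the elements by complementary pair {x, 59−x}: {24,35}, {25,34}, {26,33}, …, giving 6 two-element pairs and 4 integers whose partner 59−x falls outside [20,35].
Treating each of those 10 groups as a pigeonhole, one can pick one integer per group — 10 integers — with no two summing to 59.
The 11th integer lands in an occupied pair, forcing a sum of 59.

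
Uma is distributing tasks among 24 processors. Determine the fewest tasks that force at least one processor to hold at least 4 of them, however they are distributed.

With 72 tasks one could put exactly 3 in each of the 24 processors, and no processor would reach 4.
By the pigeonhole principle, one more task must land in a processor that already has 3, giving it 4.
So 24 × 3 + 1 = 73 tasks are required.

73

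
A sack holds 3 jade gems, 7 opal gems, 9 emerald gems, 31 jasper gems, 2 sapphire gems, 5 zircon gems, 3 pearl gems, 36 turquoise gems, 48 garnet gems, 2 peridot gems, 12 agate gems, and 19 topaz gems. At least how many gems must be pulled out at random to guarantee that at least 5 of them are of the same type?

Pigeonhole: the 12 types are the holes; the gems drawn are the pigeons.
To avoid 5 of any one type, the worst case takes at most 4 of each type, or every gem of a type that has fewer than 4.
That gives 3 + 4 + 4 + 4 + 2 + 4 + 3 + 4 + 4 + 2 + 4 + 4 = 42 gems with no type reaching 5.
The next gem forces some type to 5, so 42 + 1 = 43.

43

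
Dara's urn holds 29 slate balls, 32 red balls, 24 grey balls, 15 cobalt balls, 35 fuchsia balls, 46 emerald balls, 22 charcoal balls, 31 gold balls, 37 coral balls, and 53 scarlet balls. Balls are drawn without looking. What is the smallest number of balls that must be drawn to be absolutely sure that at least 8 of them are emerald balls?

In the worst case for collecting emerald balls, every non-emerald ball comes out first.
There are 29 + 32 + 24 + 15 + 35 + 22 + 31 + 37 + 53 = 278 non-emerald balls altogether.
After those, each further ball must be emerald, so 278 + 8 = 286 draws guarantee 8 emerald balls.

286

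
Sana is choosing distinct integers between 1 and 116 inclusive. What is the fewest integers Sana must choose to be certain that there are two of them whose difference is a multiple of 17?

18

Integers whose pairwise differences are multiples of 17 are exactly those sharing a remainder mod 17. The 17 residue classes mod 17 are the pigeonholes.
With 17 integers one could put 1 in each residue class and have no class reach 2.
The 18th integer pushes some class to 2, so 17·1 + 1 = 18.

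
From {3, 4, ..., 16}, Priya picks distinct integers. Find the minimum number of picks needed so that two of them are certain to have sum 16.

Group the elements by complementary pair {x, 16−x}: {3,13}, {4,12}, {5,11}, …, giving 5 two-element pairs, the single value 8 (it cannot pair with itself since the integers are distinct), and 3 integers whose partner 16−x falls outside [3,16].
Treating each of those 9 groups as a pigeonhole, one can pick one integer per group — 9 integers — with no two summing to 16.
The 10th integer lands in an occupied pair, forcing a sum of 16.

10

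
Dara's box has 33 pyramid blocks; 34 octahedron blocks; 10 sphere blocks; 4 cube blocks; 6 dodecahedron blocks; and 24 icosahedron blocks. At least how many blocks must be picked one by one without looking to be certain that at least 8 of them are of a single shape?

39

An adversary could hand out at most 7 blocks per shape (cube, dodecahedron run out sooner): 7 + 7 + 7 + 4 + 6 + 7 = 38 blocks and still no shape has 8.
Pigeonhole: one more block lands in a shape already at 7, so 39 draws are enough and 38 are not.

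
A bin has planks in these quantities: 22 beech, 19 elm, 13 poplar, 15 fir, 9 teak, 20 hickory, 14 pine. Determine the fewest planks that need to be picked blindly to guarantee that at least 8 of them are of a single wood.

The 7 woods are the holes; the planks drawn are the pigeons.
To avoid 8 of any one wood, the worst case takes at most 7 of each wood.
That gives 7 + 7 + 7 + 7 + 7 + 7 + 7 = 49 planks with no wood reaching 8.
The next plank forces some wood to 8, so 49 + 1 = 50.

50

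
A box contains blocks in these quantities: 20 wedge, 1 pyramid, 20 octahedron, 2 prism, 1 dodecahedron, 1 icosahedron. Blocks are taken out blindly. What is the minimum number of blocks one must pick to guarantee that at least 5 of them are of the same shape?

14

Put each drawn block into a box by shape. The largest draw with every box below 5 takes min(count, 4) from each shape; shapes with fewer than 4 contribute all they have.
Σ min(cᵢ, 4) = 4 + 1 + 4 + 2 + 1 + 1 = 13.
Draw number 13 + 1 = 14 must push one box to 5.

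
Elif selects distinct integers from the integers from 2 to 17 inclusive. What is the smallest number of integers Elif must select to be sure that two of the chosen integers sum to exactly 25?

12

A set avoiding the sum 25 can contain at most one of each pair {x, 25−x}, plus the 6 elements whose complement lies outside the range.
The integers 2, …, 12 (11 of them) are such a set: any two sum to at least 2+3 = 5 and at most 11+12 = 23 < 25.
Any 12th integer completes one of the 5 pairs, so 12 choices force a sum of 25.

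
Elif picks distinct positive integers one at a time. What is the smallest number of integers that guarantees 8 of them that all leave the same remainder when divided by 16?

113

By pigeonhole, the 16 residue classes mod 16 are the pigeonholes.
With 112 integers one could put 7 in each residue class and have no class reach 8.
The 113th integer pushes some class to 8, so 16·7 + 1 = 113.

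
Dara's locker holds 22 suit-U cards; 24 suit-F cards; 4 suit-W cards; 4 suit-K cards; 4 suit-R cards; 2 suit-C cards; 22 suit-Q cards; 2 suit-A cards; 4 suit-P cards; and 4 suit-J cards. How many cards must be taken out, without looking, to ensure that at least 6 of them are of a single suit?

40

An adversary could hand out at most 5 cards per suit (7 suits run out sooner): 5 + 5 + 4 + 4 + 4 + 2 + 5 + 2 + 4 + 4 = 39 cards and still no suit has 6.
Pigeonhole: one more card lands in a suit already at 5, so 40 draws are enough and 39 are not.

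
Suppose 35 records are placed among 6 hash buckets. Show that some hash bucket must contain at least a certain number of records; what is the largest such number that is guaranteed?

The 6 hash buckets are the holes and the 35 records are the pigeons.
If every hash bucket held at most 5 records, the total would be at most 6 × 5 = 30, which is less than 35.
So some hash bucket holds at least ⌈35/6⌉ = 6 records.

6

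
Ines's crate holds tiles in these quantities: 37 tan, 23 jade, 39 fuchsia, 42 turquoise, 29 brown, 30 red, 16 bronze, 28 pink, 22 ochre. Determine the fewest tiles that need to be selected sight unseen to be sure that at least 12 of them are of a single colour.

Put each drawn tile into a box by colour. The largest draw with every box below 12 takes min(count, 11) from each colour.
Σ min(cᵢ, 11) = 11 + 11 + 11 + 11 + 11 + 11 + 11 + 11 + 11 = 99.
Draw number 99 + 1 = 100 must push one box to 12.

100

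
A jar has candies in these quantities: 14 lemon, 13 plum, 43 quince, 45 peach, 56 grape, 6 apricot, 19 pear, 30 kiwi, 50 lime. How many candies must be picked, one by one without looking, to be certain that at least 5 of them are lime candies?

In the worst case for collecting lime candies, every non-lime candy comes out first.
There are 14 + 13 + 43 + 45 + 56 + 6 + 19 + 30 = 226 non-lime candies altogether.
After those, each further candy must be lime, so 226 + 5 = 231 draws guarantee 5 lime candies.

231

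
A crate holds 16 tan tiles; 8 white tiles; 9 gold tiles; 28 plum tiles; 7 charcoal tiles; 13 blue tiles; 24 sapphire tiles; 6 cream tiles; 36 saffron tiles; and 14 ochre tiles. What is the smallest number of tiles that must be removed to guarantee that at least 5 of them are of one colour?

By pigeonhole, put each drawn tile into a box by colour. The largest draw with every box below 5 takes min(count, 4) from each colour.
Σ min(cᵢ, 4) = 4 + 4 + 4 + 4 + 4 + 4 + 4 + 4 + 4 + 4 = 40.
Draw number 40 + 1 = 41 must push one box to 5.

41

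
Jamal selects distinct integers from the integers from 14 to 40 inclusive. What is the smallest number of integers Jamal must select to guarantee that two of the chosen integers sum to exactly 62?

A set avoiding the sum 62 can contain at most one of each pair {x, 62−x}, plus the 9 elements whose complement lies outside the range or equal to its own complement.
The integers 14, …, 31 (18 of them) are such a set: any two sum to at least 14+15 = 29 and at most 30+31 = 61 < 62.
By pigeonhole, any 19th integer completes one of the 9 pairs, so 19 choices force a sum of 62.

19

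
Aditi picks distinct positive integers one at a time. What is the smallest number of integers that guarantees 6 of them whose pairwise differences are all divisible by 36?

181

Integers whose pairwise differences are multiples of 36 are exactly those sharing a remainder mod 36. The 36 residue classes mod 36 are the pigeonholes.
With 180 integers one could put 5 in each residue class and have no class reach 6.
The 181st integer pushes some class to 6, so 36·5 + 1 = 181.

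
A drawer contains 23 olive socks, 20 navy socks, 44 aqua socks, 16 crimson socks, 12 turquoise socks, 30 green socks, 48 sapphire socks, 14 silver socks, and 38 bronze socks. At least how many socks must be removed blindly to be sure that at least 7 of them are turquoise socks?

240

In the worst case for collecting turquoise socks, every non-turquoise sock comes out first.
There are 23 + 20 + 44 + 16 + 30 + 48 + 14 + 38 = 233 non-turquoise socks altogether.
After those, each further sock must be turquoise, so 233 + 7 = 240 draws guarantee 7 turquoise socks.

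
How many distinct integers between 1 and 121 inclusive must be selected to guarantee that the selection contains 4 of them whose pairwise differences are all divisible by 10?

Integers whose pairwise differences are multiples of 10 are exactly those sharing a remainder mod 10. Pigeonhole: the 10 residue classes mod 10 are the pigeonholes.
With 30 integers one could put 3 in each residue class and have no class reach 4.
The 31st integer pushes some class to 4, so 10·3 + 1 = 31.

31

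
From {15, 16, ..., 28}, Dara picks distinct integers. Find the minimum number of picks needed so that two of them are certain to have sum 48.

11

A set avoiding the sum 48 can contain at most one of each pair {x, 48−x}, plus the 6 elements whose complement lies outside the range or equal to its own complement.
The integers 15, …, 24 (10 of them) are such a set: any two sum to at least 15+16 = 31 and at most 23+24 = 47 < 48.
By pigeonhole, any 11th integer completes one of the 4 pairs, so 11 choices force a sum of 48.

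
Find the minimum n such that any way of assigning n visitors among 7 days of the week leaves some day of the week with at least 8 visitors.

50

With 49 visitors one could put exactly 7 in each of the 7 days of the week, and no day of the week would reach 8.
One more visitor must land in a day of the week that already has 7, giving it 8.
So 7 × 7 + 1 = 50 visitors are required.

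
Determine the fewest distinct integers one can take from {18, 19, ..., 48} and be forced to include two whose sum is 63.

Group the elements by complementary pair {x, 63−x}: {18,45}, {19,44}, {20,43}, …, giving 14 two-element pairs and 3 integers whose partner 63−x falls outside [18,48].
Treating each of those 17 groups as a pigeonhole, one can pick one integer per group — 17 integers — with no two summing to 63.
The 18th integer lands in an occupied pair, forcing a sum of 63.

18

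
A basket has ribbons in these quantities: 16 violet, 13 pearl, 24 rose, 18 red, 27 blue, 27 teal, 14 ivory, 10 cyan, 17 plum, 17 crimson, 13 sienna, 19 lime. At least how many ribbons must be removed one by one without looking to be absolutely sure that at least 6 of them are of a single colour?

61

An adversary could hand out at most 5 ribbons per colour: 5 + 5 + 5 + 5 + 5 + 5 + 5 + 5 + 5 + 5 + 5 + 5 = 60 ribbons and still no colour has 6.
One more ribbon lands in a colour already at 5, so 61 draws are enough and 60 are not.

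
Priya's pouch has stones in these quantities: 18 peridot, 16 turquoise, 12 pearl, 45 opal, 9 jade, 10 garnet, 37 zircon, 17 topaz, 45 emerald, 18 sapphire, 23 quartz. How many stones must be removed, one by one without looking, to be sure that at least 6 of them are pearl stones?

244

In the worst case for collecting pearl stones, every non-pearl stone comes out first.
There are 18 + 16 + 45 + 9 + 10 + 37 + 17 + 45 + 18 + 23 = 238 non-pearl stones altogether.
After those, each further stone must be pearl, so 238 + 6 = 244 draws guarantee 6 pearl stones.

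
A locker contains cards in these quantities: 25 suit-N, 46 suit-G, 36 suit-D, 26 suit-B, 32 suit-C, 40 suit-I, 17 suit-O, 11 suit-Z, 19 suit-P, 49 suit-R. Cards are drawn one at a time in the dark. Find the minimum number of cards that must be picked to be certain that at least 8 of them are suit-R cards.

In the worst case for collecting suit-R cards, every non-suit-R card comes out first.
There are 25 + 46 + 36 + 26 + 32 + 40 + 17 + 11 + 19 = 252 non-suit-R cards altogether.
After those, each further card must be suit-R, so 252 + 8 = 260 draws guarantee 8 suit-R cards.

260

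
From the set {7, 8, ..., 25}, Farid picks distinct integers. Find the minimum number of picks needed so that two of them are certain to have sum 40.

Two chosen integers sum to 40 exactly when both halves of some pair {x, 40−x} with 15 ≤ x ≤ 40−x ≤ 25 are chosen — 5 such pairs.
The remaining 9 elements (those with no distinct partner in range) can never complete a 40-sum, so the worst case takes all of them and one from each pair: 9 + 5 = 14.
By the pigeonhole principle, the 15th integer has to be the second member of some pair, so 14 + 1 = 15.

15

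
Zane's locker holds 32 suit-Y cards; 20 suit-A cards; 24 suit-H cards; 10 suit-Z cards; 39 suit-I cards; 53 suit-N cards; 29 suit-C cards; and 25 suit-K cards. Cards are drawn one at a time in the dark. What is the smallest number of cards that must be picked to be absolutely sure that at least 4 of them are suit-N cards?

In the worst case for collecting suit-N cards, every non-suit-N card comes out first.
There are 32 + 20 + 24 + 10 + 39 + 29 + 25 = 179 non-suit-N cards altogether.
After those, each further card must be suit-N, so 179 + 4 = 183 draws guarantee 4 suit-N cards.

183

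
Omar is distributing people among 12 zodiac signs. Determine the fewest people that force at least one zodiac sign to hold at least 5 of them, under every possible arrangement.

49

With 48 people one could put exactly 4 in each of the 12 zodiac signs, and no zodiac sign would reach 5.
One more person must land in a zodiac sign that already has 4, giving it 5.
So 12 × 4 + 1 = 49 people are required.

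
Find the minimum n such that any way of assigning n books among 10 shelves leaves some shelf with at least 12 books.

With 110 books one could put exactly 11 in each of the 10 shelves, and no shelf would reach 12.
Pigeonhole: one more book must land in a shelf that already has 11, giving it 12.
So 10 × 11 + 1 = 111 books are required.

111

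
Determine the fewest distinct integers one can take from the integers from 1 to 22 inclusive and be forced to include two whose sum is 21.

13

Group the elements by complementary pair {x, 21−x}: {1,20}, {2,19}, {3,18}, …, giving 10 two-element pairs and 2 integers whose partner 21−x falls outside [1,22].
By the pigeonhole principle, treating each of those 12 groups as a pigeonhole, one can pick one integer per group — 12 integers — with no two summing to 21.
The 13th integer lands in an occupied pair, forcing a sum of 21.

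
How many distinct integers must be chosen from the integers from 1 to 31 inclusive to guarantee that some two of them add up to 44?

Two chosen integers sum to 44 exactly when both halves of some pair {x, 44−x} with 13 ≤ x ≤ 44−x ≤ 31 are chosen — 9 such pairs.
The remaining 13 elements (those with no distinct partner in range) can never complete a 44-sum, so the worst case takes all of them and one from each pair: 13 + 9 = 22.
By the pigeonhole principle, the 23rd integer has to be the second member of some pair, so 22 + 1 = 23.

23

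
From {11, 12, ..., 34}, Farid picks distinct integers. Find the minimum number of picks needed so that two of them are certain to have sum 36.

Group the elements by complementary pair {x, 36−x}: {11,25}, {12,24}, {13,23}, …, giving 7 two-element pairs, the single value 18 (it cannot pair with itself since the integers are distinct), and 9 integers whose partner 36−x falls outside [11,34].
Treating each of those 17 groups as a pigeonhole, one can pick one integer per group — 17 integers — with no two summing to 36.
The 18th integer lands in an occupied pair, forcing a sum of 36.

18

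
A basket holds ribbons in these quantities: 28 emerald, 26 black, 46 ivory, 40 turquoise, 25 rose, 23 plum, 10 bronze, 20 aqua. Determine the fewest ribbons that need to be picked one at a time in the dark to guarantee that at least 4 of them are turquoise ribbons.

In the worst case for collecting turquoise ribbons, every non-turquoise ribbon comes out first.
There are 28 + 26 + 46 + 25 + 23 + 10 + 20 = 178 non-turquoise ribbons altogether.
After those, each further ribbon must be turquoise, so 178 + 4 = 182 draws guarantee 4 turquoise ribbons.

182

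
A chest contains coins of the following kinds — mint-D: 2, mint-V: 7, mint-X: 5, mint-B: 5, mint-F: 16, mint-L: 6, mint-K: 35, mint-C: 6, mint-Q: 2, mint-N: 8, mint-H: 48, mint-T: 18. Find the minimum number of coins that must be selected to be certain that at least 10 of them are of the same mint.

78

By the pigeonhole principle, the 12 mints are the holes; the coins drawn are the pigeons.
To avoid 10 of any one mint, the worst case takes at most 9 of each mint, or every coin of a mint that has fewer than 9.
That gives 2 + 7 + 5 + 5 + 9 + 6 + 9 + 6 + 2 + 8 + 9 + 9 = 77 coins with no mint reaching 10.
The next coin forces some mint to 10, so 77 + 1 = 78.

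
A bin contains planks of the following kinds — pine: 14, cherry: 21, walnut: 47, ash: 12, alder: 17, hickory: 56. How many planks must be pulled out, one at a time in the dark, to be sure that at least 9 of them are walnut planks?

129

In the worst case for collecting walnut planks, every non-walnut plank comes out first.
There are 14 + 21 + 12 + 17 + 56 = 120 non-walnut planks altogether.
After those, each further plank must be walnut, so 120 + 9 = 129 draws guarantee 9 walnut planks.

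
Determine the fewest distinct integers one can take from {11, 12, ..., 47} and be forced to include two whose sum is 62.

22

Group the elements by complementary pair {x, 62−x}: {15,47}, {16,46}, {17,45}, …, giving 16 two-element pairs, the single value 31 (it cannot pair with itself since the integers are distinct), and 4 integers whose partner 62−x falls outside [11,47].
By pigeonhole, treating each of those 21 groups as a pigeonhole, one can pick one integer per group — 21 integers — with no two summing to 62.
The 22nd integer lands in an occupied pair, forcing a sum of 62.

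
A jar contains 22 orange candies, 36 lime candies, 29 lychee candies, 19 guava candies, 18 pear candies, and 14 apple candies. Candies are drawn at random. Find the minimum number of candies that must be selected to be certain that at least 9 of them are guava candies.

128

In the worst case for collecting guava candies, every non-guava candy comes out first.
There are 22 + 36 + 29 + 18 + 14 = 119 non-guava candies altogether.
After those, each further candy must be guava, so 119 + 9 = 128 draws guarantee 9 guava candies.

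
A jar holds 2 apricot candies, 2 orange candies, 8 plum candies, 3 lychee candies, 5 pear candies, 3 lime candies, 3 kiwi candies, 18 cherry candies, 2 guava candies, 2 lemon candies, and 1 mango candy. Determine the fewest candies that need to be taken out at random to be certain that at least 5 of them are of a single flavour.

By pigeonhole, put each drawn candy into a box by flavour. The largest draw with every box below 5 takes min(count, 4) from each flavour; flavours with fewer than 4 contribute all they have.
Σ min(cᵢ, 4) = 2 + 2 + 4 + 3 + 4 + 3 + 3 + 4 + 2 + 2 + 1 = 30.
Draw number 30 + 1 = 31 must push one box to 5.

31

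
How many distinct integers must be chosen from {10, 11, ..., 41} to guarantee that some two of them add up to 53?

Group the elements by complementary pair {x, 53−x}: {12,41}, {13,40}, {14,39}, …, giving 15 two-element pairs and 2 integers whose partner 53−x falls outside [10,41].
By the pigeonhole principle, treating each of those 17 groups as a pigeonhole, one can pick one integer per group — 17 integers — with no two summing to 53.
The 18th integer lands in an occupied pair, forcing a sum of 53.

18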